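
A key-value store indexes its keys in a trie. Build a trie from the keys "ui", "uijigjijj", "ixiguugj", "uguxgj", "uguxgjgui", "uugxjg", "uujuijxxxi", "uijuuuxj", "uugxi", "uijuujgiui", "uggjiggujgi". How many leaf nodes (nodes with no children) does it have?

9

Leaves are exactly the stored words that no other stored word extends.
Those words: "ixiguugj", "uggjiggujgi", "uguxgjgui", "uijigjijj", "uijuujgiui", "uijuuuxj", "uugxi", "uugxjg", "uujuijxxxi"
Leaf count: 9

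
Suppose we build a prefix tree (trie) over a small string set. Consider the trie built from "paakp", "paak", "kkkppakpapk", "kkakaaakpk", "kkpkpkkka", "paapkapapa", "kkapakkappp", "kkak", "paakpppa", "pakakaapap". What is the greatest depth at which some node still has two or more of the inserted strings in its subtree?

The deepest shared node is where two words last agree before diverging.
"paakp" and "paakpppa" agree on "paakp" (5 characters) before diverging; nothing deeper is shared.
Longest shared-prefix length: 5

5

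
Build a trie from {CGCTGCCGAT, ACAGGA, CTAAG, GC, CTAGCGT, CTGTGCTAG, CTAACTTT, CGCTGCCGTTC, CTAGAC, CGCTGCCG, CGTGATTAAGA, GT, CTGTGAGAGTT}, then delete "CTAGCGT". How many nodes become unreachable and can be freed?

3

A node on "CTAGCGT"'s path can go only if nothing else ends at it or branches off below it.
The suffix "CGT" (3 nodes) is used only by "CTAGCGT"; the node for "CTAG" still has the child "A", so pruning stops there.
Nodes removed: 3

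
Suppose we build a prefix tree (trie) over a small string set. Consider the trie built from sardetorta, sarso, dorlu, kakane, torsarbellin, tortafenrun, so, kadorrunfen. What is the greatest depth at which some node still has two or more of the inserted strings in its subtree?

3

Equivalently: take the maximum, over all pairs, of their longest common prefix length.
e.g. "sardetorta" and "sarso" share the prefix "sar" of length 3; no pair shares a longer one.
Longest shared-prefix length: 3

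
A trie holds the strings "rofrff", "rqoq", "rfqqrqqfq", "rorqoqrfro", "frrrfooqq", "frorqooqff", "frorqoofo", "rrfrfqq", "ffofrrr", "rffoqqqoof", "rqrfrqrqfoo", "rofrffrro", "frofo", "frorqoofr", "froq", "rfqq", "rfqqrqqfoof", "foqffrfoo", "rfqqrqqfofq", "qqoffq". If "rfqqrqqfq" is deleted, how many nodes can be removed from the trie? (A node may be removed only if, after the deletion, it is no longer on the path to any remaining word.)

1

Walk "rfqqrqqfq" from the leaf back toward the root, removing each node that no remaining word uses.
The suffix "q" (1 node) is used only by "rfqqrqqfq"; the node for "rfqqrqqf" still has the child "o", so pruning stops there.
Nodes removed: 1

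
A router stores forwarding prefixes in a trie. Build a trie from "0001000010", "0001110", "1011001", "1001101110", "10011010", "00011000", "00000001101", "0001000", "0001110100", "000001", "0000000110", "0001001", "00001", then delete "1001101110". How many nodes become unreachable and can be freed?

3

Walk "1001101110" from the leaf back toward the root, removing each node that no remaining word uses.
The suffix "110" (3 nodes) is used only by "1001101110"; the node for "1001101" still has the child "0", so pruning stops there.
Nodes removed: 3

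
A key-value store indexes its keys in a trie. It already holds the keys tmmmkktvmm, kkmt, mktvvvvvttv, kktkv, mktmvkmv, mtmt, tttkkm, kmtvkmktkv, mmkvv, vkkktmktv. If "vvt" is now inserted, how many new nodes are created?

2

"v" is already a path in the trie; the remaining "vt" must be added.
New nodes needed: |"vvt"| − 1 = 3 − 1 = 2.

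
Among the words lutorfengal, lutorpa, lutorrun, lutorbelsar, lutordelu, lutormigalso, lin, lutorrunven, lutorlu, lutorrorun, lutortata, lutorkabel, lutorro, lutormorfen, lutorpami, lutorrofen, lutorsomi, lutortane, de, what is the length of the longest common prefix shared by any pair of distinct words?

Equivalently: take the maximum, over all pairs, of their longest common prefix length.
"lutorrun" and "lutorrunven" agree on "lutorrun" (8 characters) before diverging; nothing deeper is shared.
Longest shared-prefix length: 8

8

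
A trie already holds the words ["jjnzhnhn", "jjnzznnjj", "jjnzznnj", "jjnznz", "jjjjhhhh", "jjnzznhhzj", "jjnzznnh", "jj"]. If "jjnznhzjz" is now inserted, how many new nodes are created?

4

Walking "jjnznhzjz" from the root, the first 5 characters ("jjnzn") follow existing edges; "h" is the first miss.
Each of the 4 remaining characters creates one node.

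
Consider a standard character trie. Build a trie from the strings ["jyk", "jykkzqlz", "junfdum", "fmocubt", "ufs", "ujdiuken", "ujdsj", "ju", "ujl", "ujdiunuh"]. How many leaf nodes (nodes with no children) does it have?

A leaf is a node with no children — equivalently, the end of a word that is not a proper prefix of any other stored word.
Those words: "fmocubt", "junfdum", "jykkzqlz", "ufs", "ujdiuken", "ujdiunuh", "ujdsj", "ujl"
Leaf count: 8

8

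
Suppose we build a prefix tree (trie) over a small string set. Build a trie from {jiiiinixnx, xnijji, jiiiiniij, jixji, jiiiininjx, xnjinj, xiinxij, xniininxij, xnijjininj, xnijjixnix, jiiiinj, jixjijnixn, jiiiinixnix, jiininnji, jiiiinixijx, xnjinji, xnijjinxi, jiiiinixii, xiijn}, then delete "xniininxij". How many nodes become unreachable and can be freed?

7

After clearing the end-marker at "xniininxij", prune upward until reaching a node still needed by another word.
The suffix "ininxij" (7 nodes) is used only by "xniininxij"; the node for "xni" still has the child "j", so pruning stops there.
Nodes removed: 7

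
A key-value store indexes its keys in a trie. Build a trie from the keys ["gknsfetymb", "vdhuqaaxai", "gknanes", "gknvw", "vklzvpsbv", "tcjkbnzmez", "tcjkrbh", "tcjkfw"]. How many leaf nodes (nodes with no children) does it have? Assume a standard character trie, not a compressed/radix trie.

Leaves are exactly the stored words that no other stored word extends.
Those words: "gknanes", "gknsfetymb", "gknvw", "tcjkbnzmez", "tcjkfw", "tcjkrbh", "vdhuqaaxai", "vklzvpsbv"
Leaf count: 8

8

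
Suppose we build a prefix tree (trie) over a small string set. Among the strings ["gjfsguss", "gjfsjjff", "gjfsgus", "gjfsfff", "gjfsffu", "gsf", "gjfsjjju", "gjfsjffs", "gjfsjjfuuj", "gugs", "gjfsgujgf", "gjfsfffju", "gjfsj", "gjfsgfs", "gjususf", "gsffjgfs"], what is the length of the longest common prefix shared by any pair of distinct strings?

7

The deepest shared node is where two words last agree before diverging.
e.g. "gjfsfff" and "gjfsfffju" share the prefix "gjfsfff" of length 7; no pair shares a longer one.
Longest shared-prefix length: 7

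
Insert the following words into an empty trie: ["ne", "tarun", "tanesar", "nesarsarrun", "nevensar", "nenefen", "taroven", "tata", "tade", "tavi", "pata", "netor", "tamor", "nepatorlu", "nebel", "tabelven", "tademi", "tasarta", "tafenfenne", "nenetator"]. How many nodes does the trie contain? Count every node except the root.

For each word, the new-node count is its length minus the longest prefix already in the trie:
  "ne" → 2 new (n, e)
  "tarun" → 5 new (t, a, r, u, n)
  "tanesar" → prefix "ta" already present; 5 new (n, e, s, a, r)
  "nesarsarrun" → prefix "ne" already present; 9 new (s, a, r, s, a, r, r, u, n)
  "nevensar" → prefix "ne" already present; 6 new (v, e, n, s, a, r)
  "nenefen" → prefix "ne" already present; 5 new (n, e, f, e, n)
  "taroven" → prefix "tar" already present; 4 new (o, v, e, n)
  "tata" → prefix "ta" already present; 2 new (t, a)
  "tade" → prefix "ta" already present; 2 new (d, e)
  "tavi" → prefix "ta" already present; 2 new (v, i)
  "pata" → 4 new (p, a, t, a)
  "netor" → prefix "ne" already present; 3 new (t, o, r)
  "tamor" → prefix "ta" already present; 3 new (m, o, r)
  "nepatorlu" → prefix "ne" already present; 7 new (p, a, t, o, r, l, u)
  "nebel" → prefix "ne" already present; 3 new (b, e, l)
  "tabelven" → prefix "ta" already present; 6 new (b, e, l, v, e, n)
  "tademi" → prefix "tade" already present; 2 new (m, i)
  "tasarta" → prefix "ta" already present; 5 new (s, a, r, t, a)
  "tafenfenne" → prefix "ta" already present; 8 new (f, e, n, f, e, n, n, e)
  "nenetator" → prefix "nene" already present; 5 new (t, a, t, o, r)
Total nodes = 2 + 5 + 5 + 9 + 6 + 5 + 4 + 2 + 2 + 2 + 4 + 3 + 3 + 7 + 3 + 6 + 2 + 5 + 8 + 5 = 88

88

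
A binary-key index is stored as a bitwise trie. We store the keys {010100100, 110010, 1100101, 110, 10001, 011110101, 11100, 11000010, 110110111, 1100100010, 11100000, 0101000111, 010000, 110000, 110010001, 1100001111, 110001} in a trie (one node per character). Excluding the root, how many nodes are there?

58

Insert word by word; a character creates a node only if that edge doesn't already exist:
  "010100100" → 9 new (0, 1, 0, 1, 0, 0, 1, 0, 0)
  "110010" → 6 new (1, 1, 0, 0, 1, 0)
  "1100101" → prefix "110010" already present; 1 new (1)
  "110" → prefix "110" already present; 0 new (none)
  "10001" → prefix "1" already present; 4 new (0, 0, 0, 1)
  "011110101" → prefix "01" already present; 7 new (1, 1, 1, 0, 1, 0, 1)
  "11100" → prefix "11" already present; 3 new (1, 0, 0)
  "11000010" → prefix "1100" already present; 4 new (0, 0, 1, 0)
  "110110111" → prefix "110" already present; 6 new (1, 1, 0, 1, 1, 1)
  "1100100010" → prefix "110010" already present; 4 new (0, 0, 1, 0)
  "11100000" → prefix "11100" already present; 3 new (0, 0, 0)
  "0101000111" → prefix "010100" already present; 4 new (0, 1, 1, 1)
  "010000" → prefix "010" already present; 3 new (0, 0, 0)
  "110000" → prefix "110000" already present; 0 new (none)
  "110010001" → prefix "110010001" already present; 0 new (none)
  "1100001111" → prefix "1100001" already present; 3 new (1, 1, 1)
  "110001" → prefix "11000" already present; 1 new (1)
Total nodes = 9 + 6 + 1 + 0 + 4 + 7 + 3 + 4 + 6 + 4 + 3 + 4 + 3 + 0 + 0 + 3 + 1 = 58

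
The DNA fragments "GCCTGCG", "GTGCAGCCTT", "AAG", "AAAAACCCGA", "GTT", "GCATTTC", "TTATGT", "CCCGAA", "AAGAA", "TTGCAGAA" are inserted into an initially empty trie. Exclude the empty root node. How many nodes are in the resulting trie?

Count nodes per top-level branch (shared prefixes stored once):
  'A'-branch (AAAAACCCGA, AAG, AAGAA): 13 nodes
  'C'-branch (CCCGAA): 6 nodes
  'G'-branch (GCATTTC, GCCTGCG, GTGCAGCCTT, GTT): 22 nodes
  'T'-branch (TTATGT, TTGCAGAA): 12 nodes
Sum: 53

53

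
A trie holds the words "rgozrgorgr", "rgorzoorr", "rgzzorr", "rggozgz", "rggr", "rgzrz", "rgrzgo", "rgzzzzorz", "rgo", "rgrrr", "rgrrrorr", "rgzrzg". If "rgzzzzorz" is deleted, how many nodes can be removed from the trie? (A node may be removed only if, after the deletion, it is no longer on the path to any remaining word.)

5

A node on "rgzzzzorz"'s path can go only if nothing else ends at it or branches off below it.
The suffix "zzorz" (5 nodes) is used only by "rgzzzzorz"; the node for "rgzz" still has the child "o", so pruning stops there.
Nodes removed: 5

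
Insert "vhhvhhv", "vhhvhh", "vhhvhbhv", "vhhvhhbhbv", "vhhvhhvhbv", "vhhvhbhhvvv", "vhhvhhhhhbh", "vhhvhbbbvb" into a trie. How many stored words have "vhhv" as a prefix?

Traverse to the node for "vhhv", then collect every word in that subtree.
Matches: "vhhvhbbbvb", "vhhvhbhhvvv", "vhhvhbhv", "vhhvhh", "vhhvhhbhbv", "vhhvhhhhhbh", "vhhvhhv", "vhhvhhvhbv"
Count: 8

8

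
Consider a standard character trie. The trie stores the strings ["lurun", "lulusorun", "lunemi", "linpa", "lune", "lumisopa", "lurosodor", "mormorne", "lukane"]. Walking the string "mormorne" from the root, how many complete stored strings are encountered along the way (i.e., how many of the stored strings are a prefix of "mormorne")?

1

Traverse "mormorne" character by character; count nodes along the way that are marked as word ends.
Prefixes of the query that are stored words: "mormorne"
Count: 1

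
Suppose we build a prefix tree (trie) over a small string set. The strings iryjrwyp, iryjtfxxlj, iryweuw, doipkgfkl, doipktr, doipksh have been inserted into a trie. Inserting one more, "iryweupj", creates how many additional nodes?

2

"iryweu" is already a path in the trie; the remaining "pj" must be added.
So 8 − 6 = 2 new nodes.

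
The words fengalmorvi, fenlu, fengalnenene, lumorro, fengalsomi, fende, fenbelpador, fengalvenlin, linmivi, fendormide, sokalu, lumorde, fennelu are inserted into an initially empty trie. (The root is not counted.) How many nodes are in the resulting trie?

Count nodes per top-level branch (shared prefixes stored once):
  'f'-branch (fenbelpador, fende, fendormide, fengalmorvi, fengalnenene, fengalsomi, fengalvenlin, fenlu, fennelu): 49 nodes
  'l'-branch (linmivi, lumorde, lumorro): 15 nodes
  's'-branch (sokalu): 6 nodes
Sum: 70

70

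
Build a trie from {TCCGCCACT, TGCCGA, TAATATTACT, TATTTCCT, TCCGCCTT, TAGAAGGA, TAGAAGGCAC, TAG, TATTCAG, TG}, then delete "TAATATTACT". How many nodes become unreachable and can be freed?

8

Walk "TAATATTACT" from the leaf back toward the root, removing each node that no remaining word uses.
The suffix "ATATTACT" (8 nodes) is used only by "TAATATTACT"; the node for "TA" still has the child "T", so pruning stops there.
Nodes removed: 8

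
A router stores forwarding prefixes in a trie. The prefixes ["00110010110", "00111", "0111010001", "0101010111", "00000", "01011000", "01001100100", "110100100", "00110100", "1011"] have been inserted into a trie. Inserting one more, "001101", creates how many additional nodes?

0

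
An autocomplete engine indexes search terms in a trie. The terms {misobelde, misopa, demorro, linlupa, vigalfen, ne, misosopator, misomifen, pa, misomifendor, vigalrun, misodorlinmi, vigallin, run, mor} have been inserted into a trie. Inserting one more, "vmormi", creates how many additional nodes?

The longest prefix of "vmormi" already in the trie is "v" (length 1).
So 6 − 1 = 5 new nodes.

5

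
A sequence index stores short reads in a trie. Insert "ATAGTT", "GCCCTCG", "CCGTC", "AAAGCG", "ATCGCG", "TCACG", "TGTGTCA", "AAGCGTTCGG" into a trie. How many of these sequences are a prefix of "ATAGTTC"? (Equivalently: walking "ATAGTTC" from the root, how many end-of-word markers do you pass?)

1

Walk "ATAGTTC" from the root; an end-of-word marker is hit whenever a stored word is a prefix of "ATAGTTC".
Prefixes of the query that are stored words: "ATAGTT"
Count: 1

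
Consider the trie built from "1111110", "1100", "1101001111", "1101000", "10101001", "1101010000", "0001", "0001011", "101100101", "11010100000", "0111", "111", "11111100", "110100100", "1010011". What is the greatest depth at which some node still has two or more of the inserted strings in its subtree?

Look for the deepest trie node that still has at least two words in its subtree.
"1101010000" and "11010100000" agree on "1101010000" (10 characters) before diverging; nothing deeper is shared.
Longest shared-prefix length: 10

10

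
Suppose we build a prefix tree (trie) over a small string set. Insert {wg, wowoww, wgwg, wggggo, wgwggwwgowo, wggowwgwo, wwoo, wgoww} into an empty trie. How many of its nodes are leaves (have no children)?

Leaves are exactly the stored words that no other stored word extends.
Those words: "wggggo", "wggowwgwo", "wgoww", "wgwggwwgowo", "wowoww", "wwoo"
Leaf count: 6

6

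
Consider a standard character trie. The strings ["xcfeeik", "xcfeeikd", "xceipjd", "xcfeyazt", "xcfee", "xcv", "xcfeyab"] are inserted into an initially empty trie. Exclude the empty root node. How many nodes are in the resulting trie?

Trace insertions, counting only characters that open a new branch:
  "xcfeeik" → 7 new (x, c, f, e, e, i, k)
  "xcfeeikd" → prefix "xcfeeik" already present; 1 new (d)
  "xceipjd" → prefix "xc" already present; 5 new (e, i, p, j, d)
  "xcfeyazt" → prefix "xcfe" already present; 4 new (y, a, z, t)
  "xcfee" → prefix "xcfee" already present; 0 new (none)
  "xcv" → prefix "xc" already present; 1 new (v)
  "xcfeyab" → prefix "xcfeya" already present; 1 new (b)
Total nodes = 7 + 1 + 5 + 4 + 0 + 1 + 1 = 19

19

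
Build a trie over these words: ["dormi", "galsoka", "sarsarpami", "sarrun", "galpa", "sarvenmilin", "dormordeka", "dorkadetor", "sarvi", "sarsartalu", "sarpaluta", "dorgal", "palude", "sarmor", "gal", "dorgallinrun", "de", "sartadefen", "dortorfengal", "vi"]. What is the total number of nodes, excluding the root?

96

Insert word by word; a character creates a node only if that edge doesn't already exist:
  "dormi" → 5 new (d, o, r, m, i)
  "galsoka" → 7 new (g, a, l, s, o, k, a)
  "sarsarpami" → 10 new (s, a, r, s, a, r, p, a, m, i)
  "sarrun" → prefix "sar" already present; 3 new (r, u, n)
  "galpa" → prefix "gal" already present; 2 new (p, a)
  "sarvenmilin" → prefix "sar" already present; 8 new (v, e, n, m, i, l, i, n)
  "dormordeka" → prefix "dorm" already present; 6 new (o, r, d, e, k, a)
  "dorkadetor" → prefix "dor" already present; 7 new (k, a, d, e, t, o, r)
  "sarvi" → prefix "sarv" already present; 1 new (i)
  "sarsartalu" → prefix "sarsar" already present; 4 new (t, a, l, u)
  "sarpaluta" → prefix "sar" already present; 6 new (p, a, l, u, t, a)
  "dorgal" → prefix "dor" already present; 3 new (g, a, l)
  "palude" → 6 new (p, a, l, u, d, e)
  "sarmor" → prefix "sar" already present; 3 new (m, o, r)
  "gal" → prefix "gal" already present; 0 new (none)
  "dorgallinrun" → prefix "dorgal" already present; 6 new (l, i, n, r, u, n)
  "de" → prefix "d" already present; 1 new (e)
  "sartadefen" → prefix "sar" already present; 7 new (t, a, d, e, f, e, n)
  "dortorfengal" → prefix "dor" already present; 9 new (t, o, r, f, e, n, g, a, l)
  "vi" → 2 new (v, i)
Total nodes = 5 + 7 + 10 + 3 + 2 + 8 + 6 + 7 + 1 + 4 + 6 + 3 + 6 + 3 + 0 + 6 + 1 + 7 + 9 + 2 = 96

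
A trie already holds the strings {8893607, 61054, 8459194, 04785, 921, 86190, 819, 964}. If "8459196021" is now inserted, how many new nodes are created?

The longest prefix of "8459196021" already in the trie is "845919" (length 6).
Each of the 4 remaining characters creates one node.

4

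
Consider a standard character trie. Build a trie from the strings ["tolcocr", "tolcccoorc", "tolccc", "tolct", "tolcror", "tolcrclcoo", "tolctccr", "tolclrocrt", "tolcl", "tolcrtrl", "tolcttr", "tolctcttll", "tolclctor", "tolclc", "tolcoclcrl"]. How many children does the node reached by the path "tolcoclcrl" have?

0

Walk "tolcoclcrl" from the root, arriving at one node.
No stored string extends past "tolcoclcrl".
That node has 0 child edges.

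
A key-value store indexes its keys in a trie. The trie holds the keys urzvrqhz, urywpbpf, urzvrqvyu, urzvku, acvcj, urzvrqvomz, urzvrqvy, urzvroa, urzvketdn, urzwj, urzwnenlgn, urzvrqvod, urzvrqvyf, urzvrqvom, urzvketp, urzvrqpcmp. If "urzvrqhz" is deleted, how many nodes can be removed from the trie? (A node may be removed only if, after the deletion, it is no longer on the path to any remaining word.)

2

After clearing the end-marker at "urzvrqhz", prune upward until reaching a node still needed by another word.
The suffix "hz" (2 nodes) is used only by "urzvrqhz"; the node for "urzvrq" still has the child "v", so pruning stops there.
Nodes removed: 2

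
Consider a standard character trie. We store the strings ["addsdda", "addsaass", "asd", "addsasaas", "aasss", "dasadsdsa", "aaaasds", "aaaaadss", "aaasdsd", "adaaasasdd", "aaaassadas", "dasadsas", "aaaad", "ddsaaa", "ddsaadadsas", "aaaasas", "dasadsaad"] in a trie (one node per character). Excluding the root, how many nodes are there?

74

Count nodes per top-level branch (shared prefixes stored once):
  'a'-branch (aaaaadss, aaaad, aaaasas, aaaasds, aaaassadas, aaasdsd, aasss, adaaasasdd, addsaass, addsasaas, addsdda, asd): 50 nodes
  'd'-branch (dasadsaad, dasadsas, dasadsdsa, ddsaaa, ddsaadadsas): 24 nodes
Sum: 74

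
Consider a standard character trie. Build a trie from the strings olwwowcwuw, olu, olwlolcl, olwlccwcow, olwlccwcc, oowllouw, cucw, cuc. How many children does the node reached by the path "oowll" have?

1

Follow the path "oowll" to its node, then look at its outgoing edges.
Distinct next characters after "oowll": o.
That node has 1 child edge.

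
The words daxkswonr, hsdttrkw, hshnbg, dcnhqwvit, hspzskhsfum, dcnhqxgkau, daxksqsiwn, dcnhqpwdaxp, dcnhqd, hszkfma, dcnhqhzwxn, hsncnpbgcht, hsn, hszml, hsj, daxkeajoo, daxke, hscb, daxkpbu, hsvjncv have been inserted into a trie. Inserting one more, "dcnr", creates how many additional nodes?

"dcn" is already a path in the trie; the remaining "r" must be added.
So 4 − 3 = 1 new nodes.

1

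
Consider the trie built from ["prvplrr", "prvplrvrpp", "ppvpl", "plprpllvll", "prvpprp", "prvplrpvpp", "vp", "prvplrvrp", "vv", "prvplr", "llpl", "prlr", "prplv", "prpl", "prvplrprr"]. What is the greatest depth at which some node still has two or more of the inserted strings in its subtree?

9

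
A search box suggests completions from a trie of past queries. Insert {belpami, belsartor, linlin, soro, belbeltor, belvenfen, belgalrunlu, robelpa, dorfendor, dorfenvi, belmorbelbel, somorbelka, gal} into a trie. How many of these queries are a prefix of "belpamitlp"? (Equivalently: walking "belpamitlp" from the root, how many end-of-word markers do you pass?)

1

Walk "belpamitlp" from the root; an end-of-word marker is hit whenever a stored word is a prefix of "belpamitlp".
Prefixes of the query that are stored words: "belpami"
Count: 1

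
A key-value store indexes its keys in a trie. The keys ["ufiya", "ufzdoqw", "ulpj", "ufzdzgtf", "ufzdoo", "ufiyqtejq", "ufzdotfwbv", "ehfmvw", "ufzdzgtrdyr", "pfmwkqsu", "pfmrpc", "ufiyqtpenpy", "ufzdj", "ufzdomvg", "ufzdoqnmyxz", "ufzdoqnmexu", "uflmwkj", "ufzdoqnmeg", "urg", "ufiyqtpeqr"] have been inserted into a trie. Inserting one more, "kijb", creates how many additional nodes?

4

No existing word starts with "k", so every character of "kijb" needs a new node.
4 − 0 = 4 new nodes.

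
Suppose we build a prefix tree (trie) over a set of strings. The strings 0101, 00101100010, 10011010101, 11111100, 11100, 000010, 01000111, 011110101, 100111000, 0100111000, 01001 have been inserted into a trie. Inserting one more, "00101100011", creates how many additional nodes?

The longest prefix of "00101100011" already in the trie is "0010110001" (length 10).
New nodes needed: |"00101100011"| − 10 = 11 − 10 = 1.

1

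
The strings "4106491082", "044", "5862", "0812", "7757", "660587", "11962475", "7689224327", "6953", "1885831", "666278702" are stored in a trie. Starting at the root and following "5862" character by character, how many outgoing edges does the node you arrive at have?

0

Walk "5862" from the root, arriving at one node.
No stored string extends past "5862".
That node has 0 child edges.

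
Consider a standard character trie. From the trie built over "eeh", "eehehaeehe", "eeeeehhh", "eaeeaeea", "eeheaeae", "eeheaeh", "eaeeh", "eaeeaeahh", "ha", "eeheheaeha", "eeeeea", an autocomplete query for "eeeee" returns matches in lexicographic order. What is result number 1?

eeeeea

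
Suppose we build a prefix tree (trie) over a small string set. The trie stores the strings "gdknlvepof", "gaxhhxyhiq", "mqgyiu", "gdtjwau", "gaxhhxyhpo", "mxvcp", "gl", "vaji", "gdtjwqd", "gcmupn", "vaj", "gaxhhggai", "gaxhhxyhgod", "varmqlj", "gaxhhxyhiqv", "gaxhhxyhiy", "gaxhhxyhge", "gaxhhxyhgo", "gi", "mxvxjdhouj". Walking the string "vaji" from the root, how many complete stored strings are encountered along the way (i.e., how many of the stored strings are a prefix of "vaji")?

Traverse "vaji" character by character; count nodes along the way that are marked as word ends.
Prefixes of the query that are stored words: "vaj", "vaji"
Count: 2

2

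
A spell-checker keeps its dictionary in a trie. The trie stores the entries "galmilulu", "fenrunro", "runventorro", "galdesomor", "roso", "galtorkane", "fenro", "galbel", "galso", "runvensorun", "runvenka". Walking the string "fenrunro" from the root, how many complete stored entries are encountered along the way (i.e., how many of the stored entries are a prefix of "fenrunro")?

1

Check each prefix of "fenrunro" against the stored set — each match is an end-marker on the path.
Prefixes of the query that are stored words: "fenrunro"
Count: 1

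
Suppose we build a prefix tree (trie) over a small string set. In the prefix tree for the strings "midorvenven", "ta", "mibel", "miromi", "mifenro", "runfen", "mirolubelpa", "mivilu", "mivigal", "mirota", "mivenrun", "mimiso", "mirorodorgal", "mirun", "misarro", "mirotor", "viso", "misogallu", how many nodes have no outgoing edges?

A leaf is a node with no children — equivalently, the end of a word that is not a proper prefix of any other stored word.
Those words: "mibel", "midorvenven", "mifenro", "mimiso", "mirolubelpa", "miromi", "mirorodorgal", "mirota", "mirotor", "mirun", "misarro", "misogallu", "mivenrun", "mivigal", "mivilu", "runfen", "ta", "viso"
Leaf count: 18

18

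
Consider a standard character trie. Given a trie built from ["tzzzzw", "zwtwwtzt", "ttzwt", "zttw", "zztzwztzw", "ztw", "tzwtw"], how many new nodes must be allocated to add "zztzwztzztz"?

3

The longest prefix of "zztzwztzztz" already in the trie is "zztzwztz" (length 8).
New nodes needed: |"zztzwztzztz"| − 8 = 11 − 8 = 3.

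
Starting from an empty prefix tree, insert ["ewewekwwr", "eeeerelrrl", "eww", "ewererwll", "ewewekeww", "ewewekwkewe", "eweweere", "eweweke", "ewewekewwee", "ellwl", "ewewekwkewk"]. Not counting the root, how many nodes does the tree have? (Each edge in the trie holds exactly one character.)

42

Count nodes per top-level branch (shared prefixes stored once):
  'e'-branch (eeeerelrrl, ellwl, ewererwll, eweweere, eweweke, ewewekeww, ewewekewwee, ewewekwkewe, ewewekwkewk, ewewekwwr, eww): 42 nodes
Sum: 42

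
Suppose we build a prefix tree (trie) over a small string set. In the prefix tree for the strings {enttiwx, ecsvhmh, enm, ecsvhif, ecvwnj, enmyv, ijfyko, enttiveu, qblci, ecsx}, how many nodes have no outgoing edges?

A leaf is a node with no children — equivalently, the end of a word that is not a proper prefix of any other stored word.
Those words: "ecsvhif", "ecsvhmh", "ecsx", "ecvwnj", "enmyv", "enttiveu", "enttiwx", "ijfyko", "qblci"
Leaf count: 9

9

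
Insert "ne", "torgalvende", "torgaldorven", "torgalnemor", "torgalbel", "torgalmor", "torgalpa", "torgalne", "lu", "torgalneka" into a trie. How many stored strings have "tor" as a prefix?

Filter for entries beginning with "tor":
Words under "tor": torgalbel, torgaldorven, torgalmor, torgalne, torgalneka, torgalnemor, torgalpa, torgalvende
Count: 8

8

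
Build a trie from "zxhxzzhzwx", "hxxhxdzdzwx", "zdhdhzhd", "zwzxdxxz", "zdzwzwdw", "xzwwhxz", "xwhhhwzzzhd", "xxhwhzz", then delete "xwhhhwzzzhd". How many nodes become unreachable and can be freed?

10

Walk "xwhhhwzzzhd" from the leaf back toward the root, removing each node that no remaining word uses.
The suffix "whhhwzzzhd" (10 nodes) is used only by "xwhhhwzzzhd"; the node for "x" still has the child "z", so pruning stops there.
Nodes removed: 10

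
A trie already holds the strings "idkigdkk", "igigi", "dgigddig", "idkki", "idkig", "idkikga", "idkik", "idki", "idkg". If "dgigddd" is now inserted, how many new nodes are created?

1

"dgigdd" is already a path in the trie; the remaining "d" must be added.
Each of the 1 remaining characters creates one node.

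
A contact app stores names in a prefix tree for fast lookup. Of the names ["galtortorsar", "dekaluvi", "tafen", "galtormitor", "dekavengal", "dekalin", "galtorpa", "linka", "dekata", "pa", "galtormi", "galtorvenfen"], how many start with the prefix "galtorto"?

1

Filter for entries beginning with "galtorto":
Matches: "galtortorsar"
Count: 1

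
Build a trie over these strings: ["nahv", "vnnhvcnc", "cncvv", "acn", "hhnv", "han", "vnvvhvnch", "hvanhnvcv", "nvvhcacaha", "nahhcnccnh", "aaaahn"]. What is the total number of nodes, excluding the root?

62

Insert word by word; a character creates a node only if that edge doesn't already exist:
  "nahv" → 4 new (n, a, h, v)
  "vnnhvcnc" → 8 new (v, n, n, h, v, c, n, c)
  "cncvv" → 5 new (c, n, c, v, v)
  "acn" → 3 new (a, c, n)
  "hhnv" → 4 new (h, h, n, v)
  "han" → prefix "h" already present; 2 new (a, n)
  "vnvvhvnch" → prefix "vn" already present; 7 new (v, v, h, v, n, c, h)
  "hvanhnvcv" → prefix "h" already present; 8 new (v, a, n, h, n, v, c, v)
  "nvvhcacaha" → prefix "n" already present; 9 new (v, v, h, c, a, c, a, h, a)
  "nahhcnccnh" → prefix "nah" already present; 7 new (h, c, n, c, c, n, h)
  "aaaahn" → prefix "a" already present; 5 new (a, a, a, h, n)
Total nodes = 4 + 8 + 5 + 3 + 4 + 2 + 7 + 8 + 9 + 7 + 5 = 62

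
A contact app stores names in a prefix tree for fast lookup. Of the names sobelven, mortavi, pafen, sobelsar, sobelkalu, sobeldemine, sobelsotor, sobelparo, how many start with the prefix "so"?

6

Traverse to the node for "so", then collect every word in that subtree.
Matches: "sobeldemine", "sobelkalu", "sobelparo", "sobelsar", "sobelsotor", "sobelven"
Count: 6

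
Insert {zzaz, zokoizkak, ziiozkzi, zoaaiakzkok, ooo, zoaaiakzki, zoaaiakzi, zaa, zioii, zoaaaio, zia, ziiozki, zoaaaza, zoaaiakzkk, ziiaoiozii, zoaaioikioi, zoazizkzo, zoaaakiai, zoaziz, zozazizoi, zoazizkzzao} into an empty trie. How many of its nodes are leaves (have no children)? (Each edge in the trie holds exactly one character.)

20

Leaves are exactly the stored words that no other stored word extends.
Those words: "ooo", "zaa", "zia", "ziiaoiozii", "ziiozki", "ziiozkzi", "zioii", "zoaaaio", "zoaaakiai", "zoaaaza", "zoaaiakzi", "zoaaiakzki", "zoaaiakzkk", "zoaaiakzkok", "zoaaioikioi", "zoazizkzo", "zoazizkzzao", "zokoizkak", "zozazizoi", "zzaz"
Leaf count: 20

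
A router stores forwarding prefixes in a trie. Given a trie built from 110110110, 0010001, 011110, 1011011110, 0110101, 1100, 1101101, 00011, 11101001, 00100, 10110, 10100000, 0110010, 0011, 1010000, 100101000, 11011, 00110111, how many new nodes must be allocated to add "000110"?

"00011" is already a path in the trie; the remaining "0" must be added.
New nodes needed: |"000110"| − 5 = 6 − 5 = 1.

1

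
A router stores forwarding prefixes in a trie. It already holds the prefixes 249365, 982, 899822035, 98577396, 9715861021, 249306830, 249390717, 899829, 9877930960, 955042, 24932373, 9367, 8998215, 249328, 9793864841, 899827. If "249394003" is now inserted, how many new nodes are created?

4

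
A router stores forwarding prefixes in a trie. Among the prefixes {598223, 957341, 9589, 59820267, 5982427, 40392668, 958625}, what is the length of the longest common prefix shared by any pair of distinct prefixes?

Equivalently: take the maximum, over all pairs, of their longest common prefix length.
e.g. "59820267" and "598223" share the prefix "5982" of length 4; no pair shares a longer one.
Longest shared-prefix length: 4

4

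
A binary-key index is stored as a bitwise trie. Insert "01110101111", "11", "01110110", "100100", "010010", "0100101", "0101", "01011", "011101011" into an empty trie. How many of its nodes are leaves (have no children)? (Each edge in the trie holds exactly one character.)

6

A leaf is a node with no children — equivalently, the end of a word that is not a proper prefix of any other stored word.
Those words: "0100101", "01011", "01110101111", "01110110", "100100", "11"
Leaf count: 6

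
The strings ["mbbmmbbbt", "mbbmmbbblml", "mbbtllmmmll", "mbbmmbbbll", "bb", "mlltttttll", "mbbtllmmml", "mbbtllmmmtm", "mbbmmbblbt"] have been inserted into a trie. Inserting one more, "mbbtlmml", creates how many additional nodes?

The longest prefix of "mbbtlmml" already in the trie is "mbbtl" (length 5).
So 8 − 5 = 3 new nodes.

3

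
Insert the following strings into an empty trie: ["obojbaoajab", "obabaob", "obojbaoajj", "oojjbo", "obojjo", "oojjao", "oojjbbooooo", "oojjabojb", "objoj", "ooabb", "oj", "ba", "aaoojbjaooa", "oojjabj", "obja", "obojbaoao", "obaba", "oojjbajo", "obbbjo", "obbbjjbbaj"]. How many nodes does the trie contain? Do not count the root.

71

Insert word by word; a character creates a node only if that edge doesn't already exist:
  "obojbaoajab" → 11 new (o, b, o, j, b, a, o, a, j, a, b)
  "obabaob" → prefix "ob" already present; 5 new (a, b, a, o, b)
  "obojbaoajj" → prefix "obojbaoaj" already present; 1 new (j)
  "oojjbo" → prefix "o" already present; 5 new (o, j, j, b, o)
  "obojjo" → prefix "oboj" already present; 2 new (j, o)
  "oojjao" → prefix "oojj" already present; 2 new (a, o)
  "oojjbbooooo" → prefix "oojjb" already present; 6 new (b, o, o, o, o, o)
  "oojjabojb" → prefix "oojja" already present; 4 new (b, o, j, b)
  "objoj" → prefix "ob" already present; 3 new (j, o, j)
  "ooabb" → prefix "oo" already present; 3 new (a, b, b)
  "oj" → prefix "o" already present; 1 new (j)
  "ba" → 2 new (b, a)
  "aaoojbjaooa" → 11 new (a, a, o, o, j, b, j, a, o, o, a)
  "oojjabj" → prefix "oojjab" already present; 1 new (j)
  "obja" → prefix "obj" already present; 1 new (a)
  "obojbaoao" → prefix "obojbaoa" already present; 1 new (o)
  "obaba" → prefix "obaba" already present; 0 new (none)
  "oojjbajo" → prefix "oojjb" already present; 3 new (a, j, o)
  "obbbjo" → prefix "ob" already present; 4 new (b, b, j, o)
  "obbbjjbbaj" → prefix "obbbj" already present; 5 new (j, b, b, a, j)
Total nodes = 11 + 5 + 1 + 5 + 2 + 2 + 6 + 4 + 3 + 3 + 1 + 2 + 11 + 1 + 1 + 1 + 0 + 3 + 4 + 5 = 71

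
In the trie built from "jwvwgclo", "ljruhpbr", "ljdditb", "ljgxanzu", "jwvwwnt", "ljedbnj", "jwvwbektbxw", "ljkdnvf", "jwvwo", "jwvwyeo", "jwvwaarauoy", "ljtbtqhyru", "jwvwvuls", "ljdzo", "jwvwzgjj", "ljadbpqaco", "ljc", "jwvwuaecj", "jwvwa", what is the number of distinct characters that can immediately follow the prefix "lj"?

8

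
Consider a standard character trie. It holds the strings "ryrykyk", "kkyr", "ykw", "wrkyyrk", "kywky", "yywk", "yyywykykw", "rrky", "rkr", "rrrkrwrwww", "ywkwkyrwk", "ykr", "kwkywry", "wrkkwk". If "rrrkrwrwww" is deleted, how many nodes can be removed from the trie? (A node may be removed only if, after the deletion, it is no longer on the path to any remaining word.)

8

Walk "rrrkrwrwww" from the leaf back toward the root, removing each node that no remaining word uses.
The suffix "rkrwrwww" (8 nodes) is used only by "rrrkrwrwww"; the node for "rr" still has the child "k", so pruning stops there.
Nodes removed: 8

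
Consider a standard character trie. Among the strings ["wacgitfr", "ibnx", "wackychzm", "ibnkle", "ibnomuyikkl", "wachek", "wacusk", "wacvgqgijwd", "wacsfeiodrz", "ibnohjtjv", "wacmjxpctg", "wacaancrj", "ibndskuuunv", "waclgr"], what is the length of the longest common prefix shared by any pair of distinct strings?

The deepest shared node is where two words last agree before diverging.
e.g. "ibnohjtjv" and "ibnomuyikkl" share the prefix "ibno" of length 4; no pair shares a longer one.
Longest shared-prefix length: 4

4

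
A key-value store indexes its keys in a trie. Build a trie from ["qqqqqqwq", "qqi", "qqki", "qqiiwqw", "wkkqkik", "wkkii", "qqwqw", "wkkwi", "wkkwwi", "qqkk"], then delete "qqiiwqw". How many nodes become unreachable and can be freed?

4

A node on "qqiiwqw"'s path can go only if nothing else ends at it or branches off below it.
The suffix "iwqw" (4 nodes) is used only by "qqiiwqw"; "qqi" is itself a stored word, so pruning stops there.
Nodes removed: 4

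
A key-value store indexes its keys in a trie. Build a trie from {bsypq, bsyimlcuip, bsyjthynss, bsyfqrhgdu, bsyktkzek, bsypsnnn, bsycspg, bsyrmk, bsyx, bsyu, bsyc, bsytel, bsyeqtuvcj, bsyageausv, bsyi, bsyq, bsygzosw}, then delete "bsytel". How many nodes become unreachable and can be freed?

3

Walk "bsytel" from the leaf back toward the root, removing each node that no remaining word uses.
The suffix "tel" (3 nodes) is used only by "bsytel"; the node for "bsy" still has the child "p", so pruning stops there.
Nodes removed: 3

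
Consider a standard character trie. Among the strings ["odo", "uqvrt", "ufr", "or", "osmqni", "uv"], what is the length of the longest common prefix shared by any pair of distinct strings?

1

The deepest shared node is where two words last agree before diverging.
e.g. "odo" and "or" share the prefix "o" of length 1; no pair shares a longer one.
Longest shared-prefix length: 1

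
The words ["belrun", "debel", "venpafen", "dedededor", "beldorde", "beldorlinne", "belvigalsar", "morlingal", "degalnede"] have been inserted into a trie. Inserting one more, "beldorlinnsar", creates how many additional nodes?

3

Walking "beldorlinnsar" from the root, the first 10 characters ("beldorlinn") follow existing edges; "s" is the first miss.
Each of the 3 remaining characters creates one node.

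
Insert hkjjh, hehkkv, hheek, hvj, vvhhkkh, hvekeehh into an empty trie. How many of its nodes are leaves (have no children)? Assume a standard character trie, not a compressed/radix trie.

A leaf is a node with no children — equivalently, the end of a word that is not a proper prefix of any other stored word.
Those words: "hehkkv", "hheek", "hkjjh", "hvekeehh", "hvj", "vvhhkkh"
Leaf count: 6

6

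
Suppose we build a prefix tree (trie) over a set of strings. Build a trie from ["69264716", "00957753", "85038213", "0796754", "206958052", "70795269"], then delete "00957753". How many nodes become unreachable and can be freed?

7

After clearing the end-marker at "00957753", prune upward until reaching a node still needed by another word.
The suffix "0957753" (7 nodes) is used only by "00957753"; the node for "0" still has the child "7", so pruning stops there.
Nodes removed: 7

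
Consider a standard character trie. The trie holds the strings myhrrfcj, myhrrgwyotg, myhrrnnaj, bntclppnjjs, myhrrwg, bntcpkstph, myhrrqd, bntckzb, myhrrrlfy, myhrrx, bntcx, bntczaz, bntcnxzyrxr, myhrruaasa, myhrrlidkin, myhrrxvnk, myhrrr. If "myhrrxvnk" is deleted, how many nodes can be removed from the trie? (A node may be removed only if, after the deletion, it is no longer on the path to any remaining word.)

After clearing the end-marker at "myhrrxvnk", prune upward until reaching a node still needed by another word.
The suffix "vnk" (3 nodes) is used only by "myhrrxvnk"; "myhrrx" is itself a stored word, so pruning stops there.
Nodes removed: 3

3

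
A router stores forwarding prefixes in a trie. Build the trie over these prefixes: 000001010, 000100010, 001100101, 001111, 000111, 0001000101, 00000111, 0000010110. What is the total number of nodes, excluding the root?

31

For each word, the new-node count is its length minus the longest prefix already in the trie:
  "000001010" → 9 new (0, 0, 0, 0, 0, 1, 0, 1, 0)
  "000100010" → prefix "000" already present; 6 new (1, 0, 0, 0, 1, 0)
  "001100101" → prefix "00" already present; 7 new (1, 1, 0, 0, 1, 0, 1)
  "001111" → prefix "0011" already present; 2 new (1, 1)
  "000111" → prefix "0001" already present; 2 new (1, 1)
  "0001000101" → prefix "000100010" already present; 1 new (1)
  "00000111" → prefix "000001" already present; 2 new (1, 1)
  "0000010110" → prefix "00000101" already present; 2 new (1, 0)
Total nodes = 9 + 6 + 7 + 2 + 2 + 1 + 2 + 2 = 31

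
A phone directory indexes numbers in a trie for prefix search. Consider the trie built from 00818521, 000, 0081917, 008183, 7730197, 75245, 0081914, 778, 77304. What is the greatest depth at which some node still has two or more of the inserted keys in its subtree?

The deepest shared node is where two words last agree before diverging.
e.g. "0081914" and "0081917" share the prefix "008191" of length 6; no pair shares a longer one.
Longest shared-prefix length: 6

6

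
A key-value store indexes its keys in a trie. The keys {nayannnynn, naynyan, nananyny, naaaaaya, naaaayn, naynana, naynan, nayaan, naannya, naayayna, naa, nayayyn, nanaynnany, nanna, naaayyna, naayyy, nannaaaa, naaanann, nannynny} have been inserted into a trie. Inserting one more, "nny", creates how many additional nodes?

Walking "nny" from the root, the first 1 characters ("n") follow existing edges; "n" is the first miss.
Each of the 2 remaining characters creates one node.

2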